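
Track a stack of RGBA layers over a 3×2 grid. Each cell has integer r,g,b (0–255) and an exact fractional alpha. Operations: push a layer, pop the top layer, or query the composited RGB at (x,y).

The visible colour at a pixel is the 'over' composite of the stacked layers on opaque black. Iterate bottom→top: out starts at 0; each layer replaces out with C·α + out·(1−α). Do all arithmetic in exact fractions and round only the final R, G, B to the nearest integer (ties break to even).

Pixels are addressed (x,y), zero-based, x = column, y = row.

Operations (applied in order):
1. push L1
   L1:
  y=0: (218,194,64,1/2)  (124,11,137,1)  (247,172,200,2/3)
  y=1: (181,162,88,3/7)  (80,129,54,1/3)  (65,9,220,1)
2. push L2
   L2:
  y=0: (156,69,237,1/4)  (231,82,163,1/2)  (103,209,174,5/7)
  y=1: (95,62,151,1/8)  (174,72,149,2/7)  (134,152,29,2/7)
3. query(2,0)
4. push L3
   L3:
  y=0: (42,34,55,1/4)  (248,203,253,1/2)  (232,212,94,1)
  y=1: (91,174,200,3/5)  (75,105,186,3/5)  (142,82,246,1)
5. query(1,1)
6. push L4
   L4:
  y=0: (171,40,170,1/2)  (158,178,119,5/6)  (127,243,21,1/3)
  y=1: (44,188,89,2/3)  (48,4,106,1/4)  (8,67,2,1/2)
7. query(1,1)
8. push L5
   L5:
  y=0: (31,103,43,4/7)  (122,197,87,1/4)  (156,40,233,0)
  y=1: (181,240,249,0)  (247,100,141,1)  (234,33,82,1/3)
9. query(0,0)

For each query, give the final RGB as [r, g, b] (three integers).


(2,0) stack=L1,L2; from [0,0,0]:
+L1 (α=2/3) → [494/3, 344/3, 400/3]
+L2 (α=5/7) → [2533/21, 3823/21, 3410/21]
→ [121, 182, 162]

(1,1) stack=L1,L2,L3; from [0,0,0]:
after L1 α=1/3: [80/3, 43, 18]
after L2 α=2/7: [1444/21, 359/7, 388/7]
after L3 α=3/5: [7613/105, 2923/35, 4682/35]
= [73, 84, 134]

(1,1) stack=L1,L2,L3,L4; from [0,0,0]:
+L1 (α=1/3) → [80/3, 43, 18]
+L2 (α=2/7) → [1444/21, 359/7, 388/7]
+L3 (α=3/5) → [7613/105, 2923/35, 4682/35]
+L4 (α=1/4) → [9293/140, 8909/140, 4439/35]
rounded: [66, 64, 127]

at x=0,y=0 over L1,L2,L3,L4,L5:
after L1 α=1/2: [109, 97, 32]
after L2 α=1/4: [483/4, 90, 333/4]
after L3 α=1/4: [1617/16, 76, 1219/16]
after L4 α=1/2: [4353/32, 58, 3939/32]
after L5 α=4/7: [17027/224, 586/7, 17321/224]
→ [76, 84, 77]


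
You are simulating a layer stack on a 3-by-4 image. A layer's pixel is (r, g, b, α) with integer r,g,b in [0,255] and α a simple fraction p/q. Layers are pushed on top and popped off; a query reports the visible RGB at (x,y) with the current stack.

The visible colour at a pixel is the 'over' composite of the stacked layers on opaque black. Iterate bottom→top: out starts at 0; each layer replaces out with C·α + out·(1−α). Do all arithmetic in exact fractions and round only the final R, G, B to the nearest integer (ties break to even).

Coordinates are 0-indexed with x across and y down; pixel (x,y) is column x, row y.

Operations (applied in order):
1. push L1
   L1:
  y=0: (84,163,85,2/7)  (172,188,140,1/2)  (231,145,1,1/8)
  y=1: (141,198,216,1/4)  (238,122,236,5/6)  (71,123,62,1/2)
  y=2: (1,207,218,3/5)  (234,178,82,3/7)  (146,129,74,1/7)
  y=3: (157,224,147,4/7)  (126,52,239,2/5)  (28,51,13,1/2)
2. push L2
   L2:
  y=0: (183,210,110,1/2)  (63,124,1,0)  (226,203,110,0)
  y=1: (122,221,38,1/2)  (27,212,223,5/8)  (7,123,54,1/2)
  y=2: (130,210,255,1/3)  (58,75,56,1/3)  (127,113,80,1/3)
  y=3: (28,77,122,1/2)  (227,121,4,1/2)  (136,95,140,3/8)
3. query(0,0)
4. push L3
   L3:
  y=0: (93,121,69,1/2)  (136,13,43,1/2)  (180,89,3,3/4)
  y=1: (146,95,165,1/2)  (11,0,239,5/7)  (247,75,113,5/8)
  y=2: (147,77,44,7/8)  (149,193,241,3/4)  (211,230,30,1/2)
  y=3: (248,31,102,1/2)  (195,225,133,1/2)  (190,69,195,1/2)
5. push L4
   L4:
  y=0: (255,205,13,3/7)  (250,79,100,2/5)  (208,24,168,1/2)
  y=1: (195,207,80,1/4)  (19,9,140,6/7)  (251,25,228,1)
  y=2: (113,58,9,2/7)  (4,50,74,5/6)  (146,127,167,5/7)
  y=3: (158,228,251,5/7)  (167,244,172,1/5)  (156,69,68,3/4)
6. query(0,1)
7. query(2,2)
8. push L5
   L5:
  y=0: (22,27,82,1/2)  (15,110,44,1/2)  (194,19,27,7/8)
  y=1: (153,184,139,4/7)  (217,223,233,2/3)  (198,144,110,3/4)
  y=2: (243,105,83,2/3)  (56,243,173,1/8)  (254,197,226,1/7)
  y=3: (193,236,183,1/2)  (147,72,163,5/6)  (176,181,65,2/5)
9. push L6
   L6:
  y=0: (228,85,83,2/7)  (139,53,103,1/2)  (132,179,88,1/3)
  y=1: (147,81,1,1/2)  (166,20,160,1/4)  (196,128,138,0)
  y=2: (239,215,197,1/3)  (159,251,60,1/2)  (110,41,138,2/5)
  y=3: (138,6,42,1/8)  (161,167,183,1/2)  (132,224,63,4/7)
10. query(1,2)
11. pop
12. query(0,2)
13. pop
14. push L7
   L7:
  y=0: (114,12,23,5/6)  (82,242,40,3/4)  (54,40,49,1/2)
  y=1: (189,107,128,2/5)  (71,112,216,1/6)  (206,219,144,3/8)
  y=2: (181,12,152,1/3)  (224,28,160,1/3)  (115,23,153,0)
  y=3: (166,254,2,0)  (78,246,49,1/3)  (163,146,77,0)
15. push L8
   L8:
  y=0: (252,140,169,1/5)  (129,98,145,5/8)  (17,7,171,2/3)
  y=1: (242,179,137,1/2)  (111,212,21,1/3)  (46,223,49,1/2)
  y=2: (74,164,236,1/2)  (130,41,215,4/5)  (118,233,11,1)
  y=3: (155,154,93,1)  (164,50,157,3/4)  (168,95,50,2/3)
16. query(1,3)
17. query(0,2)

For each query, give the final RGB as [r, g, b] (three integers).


query (0,0) [L1,L2] — begin 0,0,0
L1 α=2/7: [24, 326/7, 170/7]
L2 α=1/2: [207/2, 898/7, 470/7]
= [104, 128, 67]

(0,1) stack=L1,L2,L3,L4; from [0,0,0]:
after L1 α=1/4: [141/4, 99/2, 54]
after L2 α=1/2: [629/8, 541/4, 46]
after L3 α=1/2: [1797/16, 921/8, 211/2]
after L4 α=1/4: [8511/64, 4419/32, 793/8]
= [133, 138, 99]

query (2,2) [L1,L2,L3,L4] — begin 0,0,0
after L1 α=1/7: [146/7, 129/7, 74/7]
after L2 α=1/3: [1181/21, 1049/21, 236/7]
after L3 α=1/2: [2806/21, 5879/42, 223/7]
after L4 α=5/7: [20942/147, 19214/147, 6291/49]
= [142, 131, 128]

at x=1,y=2 over L1,L2,L3,L4,L5,L6:
after L1 α=3/7: [702/7, 534/7, 246/7]
after L2 α=1/3: [1810/21, 531/7, 884/21]
after L3 α=3/4: [11197/84, 1146/7, 16067/84]
after L4 α=5/6: [12877/504, 1448/21, 47147/504]
after L5 α=1/8: [16909/576, 2177/24, 59603/576]
after L6 α=1/2: [108493/1152, 8201/48, 94163/1152]
→ [94, 171, 82]

query (0,2) [L1,L2,L3,L4,L5] — begin 0,0,0
after L1 α=3/5: [3/5, 621/5, 654/5]
after L2 α=1/3: [656/15, 764/5, 861/5]
after L3 α=7/8: [16091/120, 3459/40, 2401/40]
after L4 α=2/7: [21515/168, 4387/56, 2545/56]
after L5 α=2/3: [103163/504, 16147/168, 3947/56]
rounded: [205, 96, 70]

at x=1,y=3 over L1,L2,L3,L4,L7,L8:
L1 α=2/5: [252/5, 104/5, 478/5]
L2 α=1/2: [1387/10, 709/10, 249/5]
L3 α=1/2: [3337/20, 2959/20, 457/5]
L4 α=1/5: [4172/25, 4179/25, 2688/25]
L7 α=1/3: [10294/75, 4836/25, 6601/75]
L8 α=3/4: [23597/150, 4293/50, 20963/150]
rounded: [157, 86, 140]

(0,2) stack=L1,L2,L3,L4,L7,L8; from [0,0,0]:
L1 α=3/5: [3/5, 621/5, 654/5]
L2 α=1/3: [656/15, 764/5, 861/5]
L3 α=7/8: [16091/120, 3459/40, 2401/40]
L4 α=2/7: [21515/168, 4387/56, 2545/56]
L7 α=1/3: [36719/252, 4723/84, 2267/28]
L8 α=1/2: [55367/504, 18499/168, 8875/56]
= [110, 110, 158]


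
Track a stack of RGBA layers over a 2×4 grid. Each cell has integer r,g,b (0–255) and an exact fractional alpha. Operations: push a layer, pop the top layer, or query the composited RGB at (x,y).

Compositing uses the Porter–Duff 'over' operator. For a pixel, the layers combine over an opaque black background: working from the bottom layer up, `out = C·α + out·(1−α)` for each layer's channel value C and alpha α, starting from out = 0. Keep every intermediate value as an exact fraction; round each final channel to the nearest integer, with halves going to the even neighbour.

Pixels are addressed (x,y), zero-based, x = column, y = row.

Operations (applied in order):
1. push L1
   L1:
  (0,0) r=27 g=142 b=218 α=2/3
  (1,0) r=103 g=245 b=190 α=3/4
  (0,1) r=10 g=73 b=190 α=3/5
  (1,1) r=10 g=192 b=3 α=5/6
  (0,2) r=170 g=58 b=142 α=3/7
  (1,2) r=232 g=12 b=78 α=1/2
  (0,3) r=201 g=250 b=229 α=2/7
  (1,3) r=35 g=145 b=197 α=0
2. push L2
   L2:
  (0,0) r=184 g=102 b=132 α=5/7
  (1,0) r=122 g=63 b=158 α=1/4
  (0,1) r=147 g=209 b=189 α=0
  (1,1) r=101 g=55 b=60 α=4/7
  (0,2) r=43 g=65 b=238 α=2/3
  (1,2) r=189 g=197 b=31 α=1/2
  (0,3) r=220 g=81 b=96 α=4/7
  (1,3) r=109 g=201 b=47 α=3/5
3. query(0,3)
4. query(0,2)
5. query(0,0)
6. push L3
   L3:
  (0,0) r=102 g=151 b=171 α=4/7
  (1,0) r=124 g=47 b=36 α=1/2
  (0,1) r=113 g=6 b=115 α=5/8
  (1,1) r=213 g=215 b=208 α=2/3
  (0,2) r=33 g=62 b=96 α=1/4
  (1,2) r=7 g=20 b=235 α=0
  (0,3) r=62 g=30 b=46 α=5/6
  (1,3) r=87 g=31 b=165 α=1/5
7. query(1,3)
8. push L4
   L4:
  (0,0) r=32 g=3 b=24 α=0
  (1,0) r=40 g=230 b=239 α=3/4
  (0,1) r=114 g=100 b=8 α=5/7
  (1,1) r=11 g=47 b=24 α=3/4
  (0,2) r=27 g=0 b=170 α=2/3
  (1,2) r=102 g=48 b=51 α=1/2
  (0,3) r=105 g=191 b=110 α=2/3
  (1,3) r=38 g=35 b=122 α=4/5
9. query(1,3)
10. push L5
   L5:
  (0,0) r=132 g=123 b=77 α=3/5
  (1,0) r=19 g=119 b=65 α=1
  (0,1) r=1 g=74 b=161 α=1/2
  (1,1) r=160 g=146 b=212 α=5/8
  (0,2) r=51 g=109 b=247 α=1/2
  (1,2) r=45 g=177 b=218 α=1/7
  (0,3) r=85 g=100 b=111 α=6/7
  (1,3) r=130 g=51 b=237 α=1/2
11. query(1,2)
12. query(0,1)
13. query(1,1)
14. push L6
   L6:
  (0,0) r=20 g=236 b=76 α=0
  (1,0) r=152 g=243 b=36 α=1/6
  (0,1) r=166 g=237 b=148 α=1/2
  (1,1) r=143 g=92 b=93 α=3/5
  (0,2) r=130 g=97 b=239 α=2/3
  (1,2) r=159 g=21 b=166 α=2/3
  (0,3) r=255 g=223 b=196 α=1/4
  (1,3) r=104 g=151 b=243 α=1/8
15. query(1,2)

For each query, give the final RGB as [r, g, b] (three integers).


at x=0,y=3 over L1,L2:
+L1 (α=2/7) → [402/7, 500/7, 458/7]
+L2 (α=4/7) → [7366/49, 3768/49, 4062/49]
→ [150, 77, 83]

query (0,2) [L1,L2] — begin 0,0,0
after L1 α=3/7: [510/7, 174/7, 426/7]
after L2 α=2/3: [1112/21, 1084/21, 3758/21]
= [53, 52, 179]

at x=0,y=0 over L1,L2:
after L1 α=2/3: [18, 284/3, 436/3]
after L2 α=5/7: [956/7, 2098/21, 2852/21]
= [137, 100, 136]

at x=1,y=3 over L1,L2,L3:
L1 α=0: [0, 0, 0]
L2 α=3/5: [327/5, 603/5, 141/5]
L3 α=1/5: [1743/25, 2567/25, 1389/25]
= [70, 103, 56]

query (1,3) [L1,L2,L3,L4] — begin 0,0,0
L1 α=0: [0, 0, 0]
L2 α=3/5: [327/5, 603/5, 141/5]
L3 α=1/5: [1743/25, 2567/25, 1389/25]
L4 α=4/5: [5543/125, 6067/125, 13589/125]
rounded: [44, 49, 109]

at x=1,y=2 over L1,L2,L3,L4,L5:
L1 α=1/2: [116, 6, 39]
L2 α=1/2: [305/2, 203/2, 35]
L3 α=0: [305/2, 203/2, 35]
L4 α=1/2: [509/4, 299/4, 43]
L5 α=1/7: [231/2, 1251/14, 68]
rounded: [116, 89, 68]

(0,1) stack=L1,L2,L3,L4,L5; from [0,0,0]:
L1 α=3/5: [6, 219/5, 114]
L2 α=0: [6, 219/5, 114]
L3 α=5/8: [583/8, 807/40, 917/8]
L4 α=5/7: [409/4, 10807/140, 1077/28]
L5 α=1/2: [413/8, 21167/280, 5585/56]
rounded: [52, 76, 100]

(1,1) stack=L1,L2,L3,L4,L5; from [0,0,0]:
+L1 (α=5/6) → [25/3, 160, 5/2]
+L2 (α=4/7) → [429/7, 100, 495/14]
+L3 (α=2/3) → [1137/7, 530/3, 6319/42]
+L4 (α=3/4) → [342/7, 953/12, 9343/168]
+L5 (α=5/8) → [3313/28, 3873/32, 68703/448]
rounded: [118, 121, 153]

(1,2) stack=L1,L2,L3,L4,L5,L6; from [0,0,0]:
+L1 (α=1/2) → [116, 6, 39]
+L2 (α=1/2) → [305/2, 203/2, 35]
+L3 (α=0) → [305/2, 203/2, 35]
+L4 (α=1/2) → [509/4, 299/4, 43]
+L5 (α=1/7) → [231/2, 1251/14, 68]
+L6 (α=2/3) → [289/2, 613/14, 400/3]
= [144, 44, 133]


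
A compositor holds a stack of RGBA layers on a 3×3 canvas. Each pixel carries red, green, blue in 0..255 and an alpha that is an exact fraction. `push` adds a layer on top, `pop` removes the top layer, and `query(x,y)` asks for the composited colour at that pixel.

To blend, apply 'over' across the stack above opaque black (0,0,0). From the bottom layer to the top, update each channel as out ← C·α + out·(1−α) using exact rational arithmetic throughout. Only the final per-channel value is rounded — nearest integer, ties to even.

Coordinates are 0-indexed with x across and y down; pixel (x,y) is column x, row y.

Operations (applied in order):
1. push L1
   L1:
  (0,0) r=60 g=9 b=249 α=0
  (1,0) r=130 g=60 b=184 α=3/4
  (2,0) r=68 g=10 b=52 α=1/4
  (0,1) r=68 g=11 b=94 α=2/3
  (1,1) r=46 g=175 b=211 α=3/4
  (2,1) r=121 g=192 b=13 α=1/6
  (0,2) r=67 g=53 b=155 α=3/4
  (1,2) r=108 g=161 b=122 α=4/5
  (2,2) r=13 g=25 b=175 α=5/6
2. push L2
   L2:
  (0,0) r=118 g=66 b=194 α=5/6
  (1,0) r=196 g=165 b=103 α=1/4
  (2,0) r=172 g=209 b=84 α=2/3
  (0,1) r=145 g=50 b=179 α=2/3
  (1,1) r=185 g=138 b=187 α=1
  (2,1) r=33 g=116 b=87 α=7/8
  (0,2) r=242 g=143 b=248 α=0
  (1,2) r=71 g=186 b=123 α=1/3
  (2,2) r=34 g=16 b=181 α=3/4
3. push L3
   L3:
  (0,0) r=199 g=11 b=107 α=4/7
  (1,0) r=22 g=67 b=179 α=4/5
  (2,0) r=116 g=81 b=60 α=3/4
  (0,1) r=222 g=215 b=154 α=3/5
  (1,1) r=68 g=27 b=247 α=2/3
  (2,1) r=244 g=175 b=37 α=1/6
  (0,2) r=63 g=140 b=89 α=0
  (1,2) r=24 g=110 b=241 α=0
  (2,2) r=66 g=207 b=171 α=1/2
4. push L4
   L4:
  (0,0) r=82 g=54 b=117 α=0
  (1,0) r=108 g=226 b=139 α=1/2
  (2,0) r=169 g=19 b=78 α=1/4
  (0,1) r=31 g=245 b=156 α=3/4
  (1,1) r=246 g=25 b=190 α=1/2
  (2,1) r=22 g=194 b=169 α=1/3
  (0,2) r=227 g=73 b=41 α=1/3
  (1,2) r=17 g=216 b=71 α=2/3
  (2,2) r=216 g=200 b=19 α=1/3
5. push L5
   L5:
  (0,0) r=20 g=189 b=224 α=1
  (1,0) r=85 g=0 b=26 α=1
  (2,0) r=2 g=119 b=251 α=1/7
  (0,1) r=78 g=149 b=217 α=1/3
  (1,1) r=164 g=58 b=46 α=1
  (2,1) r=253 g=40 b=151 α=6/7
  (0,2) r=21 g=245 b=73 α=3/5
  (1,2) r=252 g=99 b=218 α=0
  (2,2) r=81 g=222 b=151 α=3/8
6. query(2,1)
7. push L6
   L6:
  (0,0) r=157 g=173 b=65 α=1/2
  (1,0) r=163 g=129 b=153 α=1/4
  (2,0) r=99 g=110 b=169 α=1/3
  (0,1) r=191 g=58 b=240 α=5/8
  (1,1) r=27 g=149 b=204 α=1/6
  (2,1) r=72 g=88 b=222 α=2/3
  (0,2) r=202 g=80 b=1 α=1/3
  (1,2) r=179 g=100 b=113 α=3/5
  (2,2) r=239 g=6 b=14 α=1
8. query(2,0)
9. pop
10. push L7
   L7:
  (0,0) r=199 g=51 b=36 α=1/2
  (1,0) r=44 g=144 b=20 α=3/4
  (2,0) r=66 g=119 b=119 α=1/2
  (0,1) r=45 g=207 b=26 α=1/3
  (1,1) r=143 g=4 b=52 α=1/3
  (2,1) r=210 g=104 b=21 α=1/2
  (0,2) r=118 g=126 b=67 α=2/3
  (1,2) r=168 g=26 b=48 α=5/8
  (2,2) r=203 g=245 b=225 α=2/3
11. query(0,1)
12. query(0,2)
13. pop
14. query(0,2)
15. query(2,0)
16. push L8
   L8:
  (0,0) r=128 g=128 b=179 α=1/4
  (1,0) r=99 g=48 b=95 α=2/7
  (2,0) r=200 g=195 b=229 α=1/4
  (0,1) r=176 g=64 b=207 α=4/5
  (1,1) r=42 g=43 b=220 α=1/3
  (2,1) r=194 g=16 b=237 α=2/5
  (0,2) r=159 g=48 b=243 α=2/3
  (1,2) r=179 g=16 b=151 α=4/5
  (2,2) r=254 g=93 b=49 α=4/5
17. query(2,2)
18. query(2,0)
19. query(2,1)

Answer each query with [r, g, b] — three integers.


query (2,1) [L1,L2,L3,L4,L5] — begin 0,0,0
after L1 α=1/6: [121/6, 32, 13/6]
after L2 α=7/8: [1507/48, 211/2, 3667/48]
after L3 α=1/6: [19247/288, 1405/12, 20111/288]
after L4 α=1/3: [22415/432, 2569/18, 44447/432]
after L5 α=6/7: [678191/3024, 6889/126, 435839/3024]
→ [224, 55, 144]

query (2,0) [L1,L2,L3,L4,L5,L6] — begin 0,0,0
after L1 α=1/4: [17, 5/2, 13]
after L2 α=2/3: [361/3, 841/6, 181/3]
after L3 α=3/4: [1405/12, 2299/24, 721/12]
after L4 α=1/4: [2081/16, 2451/32, 1033/16]
after L5 α=1/7: [6259/56, 9257/112, 5107/56]
after L6 α=1/3: [9031/84, 5139/56, 9839/84]
rounded: [108, 92, 117]

(0,1) stack=L1,L2,L3,L4,L5,L7; from [0,0,0]:
L1 α=2/3: [136/3, 22/3, 188/3]
L2 α=2/3: [1006/9, 322/9, 1262/9]
L3 α=3/5: [8006/45, 6449/45, 6682/45]
L4 α=3/4: [12191/180, 9881/45, 13871/90]
L5 α=1/3: [19211/270, 26467/135, 23636/135]
L7 α=1/3: [25286/405, 80879/405, 50782/405]
→ [62, 200, 125]

(0,2) stack=L1,L2,L3,L4,L5,L7; from [0,0,0]:
after L1 α=3/4: [201/4, 159/4, 465/4]
after L2 α=0: [201/4, 159/4, 465/4]
after L3 α=0: [201/4, 159/4, 465/4]
after L4 α=1/3: [655/6, 305/6, 547/6]
after L5 α=3/5: [844/15, 502/3, 1204/15]
after L7 α=2/3: [4384/45, 1258/9, 3214/45]
rounded: [97, 140, 71]

query (0,2) [L1,L2,L3,L4,L5] — begin 0,0,0
L1 α=3/4: [201/4, 159/4, 465/4]
L2 α=0: [201/4, 159/4, 465/4]
L3 α=0: [201/4, 159/4, 465/4]
L4 α=1/3: [655/6, 305/6, 547/6]
L5 α=3/5: [844/15, 502/3, 1204/15]
= [56, 167, 80]

query (2,0) [L1,L2,L3,L4,L5] — begin 0,0,0
+L1 (α=1/4) → [17, 5/2, 13]
+L2 (α=2/3) → [361/3, 841/6, 181/3]
+L3 (α=3/4) → [1405/12, 2299/24, 721/12]
+L4 (α=1/4) → [2081/16, 2451/32, 1033/16]
+L5 (α=1/7) → [6259/56, 9257/112, 5107/56]
→ [112, 83, 91]

at x=2,y=2 over L1,L2,L3,L4,L5,L8:
L1 α=5/6: [65/6, 125/6, 875/6]
L2 α=3/4: [677/24, 413/24, 4133/24]
L3 α=1/2: [2261/48, 5381/48, 8237/48]
L4 α=1/3: [7445/72, 10181/72, 8693/72]
L5 α=3/8: [54721/576, 98857/576, 76081/576]
L8 α=4/5: [639937/2880, 313129/2880, 188977/2880]
= [222, 109, 66]

(2,0) stack=L1,L2,L3,L4,L5,L8; from [0,0,0]:
after L1 α=1/4: [17, 5/2, 13]
after L2 α=2/3: [361/3, 841/6, 181/3]
after L3 α=3/4: [1405/12, 2299/24, 721/12]
after L4 α=1/4: [2081/16, 2451/32, 1033/16]
after L5 α=1/7: [6259/56, 9257/112, 5107/56]
after L8 α=1/4: [29977/224, 49611/448, 28145/224]
= [134, 111, 126]

query (2,1) [L1,L2,L3,L4,L5,L8] — begin 0,0,0
after L1 α=1/6: [121/6, 32, 13/6]
after L2 α=7/8: [1507/48, 211/2, 3667/48]
after L3 α=1/6: [19247/288, 1405/12, 20111/288]
after L4 α=1/3: [22415/432, 2569/18, 44447/432]
after L5 α=6/7: [678191/3024, 6889/126, 435839/3024]
after L8 α=2/5: [213859/1008, 8233/210, 913631/5040]
= [212, 39, 181]


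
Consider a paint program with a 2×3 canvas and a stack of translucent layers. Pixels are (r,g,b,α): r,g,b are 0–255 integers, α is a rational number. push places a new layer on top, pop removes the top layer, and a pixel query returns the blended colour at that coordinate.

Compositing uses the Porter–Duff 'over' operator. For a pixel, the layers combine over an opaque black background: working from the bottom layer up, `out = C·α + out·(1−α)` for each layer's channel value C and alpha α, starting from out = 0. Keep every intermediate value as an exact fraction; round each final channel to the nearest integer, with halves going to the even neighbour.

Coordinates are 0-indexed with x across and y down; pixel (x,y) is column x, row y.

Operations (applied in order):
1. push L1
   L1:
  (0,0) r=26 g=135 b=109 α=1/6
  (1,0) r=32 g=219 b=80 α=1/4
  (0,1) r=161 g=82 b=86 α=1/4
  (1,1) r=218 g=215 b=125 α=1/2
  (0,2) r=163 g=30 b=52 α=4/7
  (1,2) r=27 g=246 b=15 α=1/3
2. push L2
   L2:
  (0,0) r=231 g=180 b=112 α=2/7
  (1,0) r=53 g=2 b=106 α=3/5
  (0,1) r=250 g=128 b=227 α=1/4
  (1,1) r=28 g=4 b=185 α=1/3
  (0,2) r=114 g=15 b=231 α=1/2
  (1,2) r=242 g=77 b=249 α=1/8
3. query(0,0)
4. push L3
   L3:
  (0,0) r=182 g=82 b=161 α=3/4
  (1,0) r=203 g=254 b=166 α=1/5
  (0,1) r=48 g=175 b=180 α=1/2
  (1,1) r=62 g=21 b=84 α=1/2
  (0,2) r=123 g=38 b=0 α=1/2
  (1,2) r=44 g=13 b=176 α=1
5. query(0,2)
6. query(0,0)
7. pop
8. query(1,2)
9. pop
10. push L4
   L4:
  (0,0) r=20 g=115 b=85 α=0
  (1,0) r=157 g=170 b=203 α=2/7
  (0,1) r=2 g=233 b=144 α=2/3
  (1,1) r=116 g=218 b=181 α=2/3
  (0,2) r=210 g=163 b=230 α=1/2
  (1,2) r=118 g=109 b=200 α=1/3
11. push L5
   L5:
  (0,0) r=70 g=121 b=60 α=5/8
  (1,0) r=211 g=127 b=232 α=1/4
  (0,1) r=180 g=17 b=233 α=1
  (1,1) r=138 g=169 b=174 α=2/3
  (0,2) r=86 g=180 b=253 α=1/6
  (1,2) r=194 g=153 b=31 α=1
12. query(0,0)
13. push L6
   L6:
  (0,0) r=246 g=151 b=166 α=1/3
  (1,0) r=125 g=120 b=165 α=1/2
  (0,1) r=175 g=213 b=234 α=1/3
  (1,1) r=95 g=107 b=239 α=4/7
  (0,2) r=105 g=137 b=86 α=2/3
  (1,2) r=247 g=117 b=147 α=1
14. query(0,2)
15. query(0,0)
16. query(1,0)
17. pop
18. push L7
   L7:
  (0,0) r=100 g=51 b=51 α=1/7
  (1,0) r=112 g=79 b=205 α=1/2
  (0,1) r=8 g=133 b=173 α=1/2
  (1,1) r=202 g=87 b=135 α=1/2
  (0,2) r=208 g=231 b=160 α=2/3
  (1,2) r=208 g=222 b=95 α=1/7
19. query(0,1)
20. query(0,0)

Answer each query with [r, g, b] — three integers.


at x=0,y=0 over L1,L2:
after L1 α=1/6: [13/3, 45/2, 109/6]
after L2 α=2/7: [1451/21, 135/2, 1889/42]
= [69, 68, 45]

query (0,2) [L1,L2,L3] — begin 0,0,0
L1 α=4/7: [652/7, 120/7, 208/7]
L2 α=1/2: [725/7, 225/14, 1825/14]
L3 α=1/2: [793/7, 757/28, 1825/28]
→ [113, 27, 65]

(0,0) stack=L1,L2,L3; from [0,0,0]:
+L1 (α=1/6) → [13/3, 45/2, 109/6]
+L2 (α=2/7) → [1451/21, 135/2, 1889/42]
+L3 (α=3/4) → [12917/84, 627/8, 22175/168]
→ [154, 78, 132]

(1,2) stack=L1,L2; from [0,0,0]:
+L1 (α=1/3) → [9, 82, 5]
+L2 (α=1/8) → [305/8, 651/8, 71/2]
= [38, 81, 36]

at x=0,y=0 over L1,L4,L5:
L1 α=1/6: [13/3, 45/2, 109/6]
L4 α=0: [13/3, 45/2, 109/6]
L5 α=5/8: [363/8, 1345/16, 709/16]
rounded: [45, 84, 44]

(0,2) stack=L1,L4,L5,L6; from [0,0,0]:
L1 α=4/7: [652/7, 120/7, 208/7]
L4 α=1/2: [1061/7, 1261/14, 909/7]
L5 α=1/6: [1969/14, 8825/84, 3158/21]
L6 α=2/3: [4909/42, 31841/252, 6770/63]
→ [117, 126, 107]

query (0,0) [L1,L4,L5,L6] — begin 0,0,0
after L1 α=1/6: [13/3, 45/2, 109/6]
after L4 α=0: [13/3, 45/2, 109/6]
after L5 α=5/8: [363/8, 1345/16, 709/16]
after L6 α=1/3: [449/4, 851/8, 679/8]
= [112, 106, 85]

(1,0) stack=L1,L4,L5,L6; from [0,0,0]:
+L1 (α=1/4) → [8, 219/4, 20]
+L4 (α=2/7) → [354/7, 2455/28, 506/7]
+L5 (α=1/4) → [2539/28, 10921/112, 1571/14]
+L6 (α=1/2) → [6039/56, 24361/224, 3881/28]
rounded: [108, 109, 139]

at x=0,y=1 over L1,L4,L5,L7:
after L1 α=1/4: [161/4, 41/2, 43/2]
after L4 α=2/3: [59/4, 973/6, 619/6]
after L5 α=1: [180, 17, 233]
after L7 α=1/2: [94, 75, 203]
rounded: [94, 75, 203]

(0,0) stack=L1,L4,L5,L7; from [0,0,0]:
after L1 α=1/6: [13/3, 45/2, 109/6]
after L4 α=0: [13/3, 45/2, 109/6]
after L5 α=5/8: [363/8, 1345/16, 709/16]
after L7 α=1/7: [1489/28, 4443/56, 2535/56]
= [53, 79, 45]


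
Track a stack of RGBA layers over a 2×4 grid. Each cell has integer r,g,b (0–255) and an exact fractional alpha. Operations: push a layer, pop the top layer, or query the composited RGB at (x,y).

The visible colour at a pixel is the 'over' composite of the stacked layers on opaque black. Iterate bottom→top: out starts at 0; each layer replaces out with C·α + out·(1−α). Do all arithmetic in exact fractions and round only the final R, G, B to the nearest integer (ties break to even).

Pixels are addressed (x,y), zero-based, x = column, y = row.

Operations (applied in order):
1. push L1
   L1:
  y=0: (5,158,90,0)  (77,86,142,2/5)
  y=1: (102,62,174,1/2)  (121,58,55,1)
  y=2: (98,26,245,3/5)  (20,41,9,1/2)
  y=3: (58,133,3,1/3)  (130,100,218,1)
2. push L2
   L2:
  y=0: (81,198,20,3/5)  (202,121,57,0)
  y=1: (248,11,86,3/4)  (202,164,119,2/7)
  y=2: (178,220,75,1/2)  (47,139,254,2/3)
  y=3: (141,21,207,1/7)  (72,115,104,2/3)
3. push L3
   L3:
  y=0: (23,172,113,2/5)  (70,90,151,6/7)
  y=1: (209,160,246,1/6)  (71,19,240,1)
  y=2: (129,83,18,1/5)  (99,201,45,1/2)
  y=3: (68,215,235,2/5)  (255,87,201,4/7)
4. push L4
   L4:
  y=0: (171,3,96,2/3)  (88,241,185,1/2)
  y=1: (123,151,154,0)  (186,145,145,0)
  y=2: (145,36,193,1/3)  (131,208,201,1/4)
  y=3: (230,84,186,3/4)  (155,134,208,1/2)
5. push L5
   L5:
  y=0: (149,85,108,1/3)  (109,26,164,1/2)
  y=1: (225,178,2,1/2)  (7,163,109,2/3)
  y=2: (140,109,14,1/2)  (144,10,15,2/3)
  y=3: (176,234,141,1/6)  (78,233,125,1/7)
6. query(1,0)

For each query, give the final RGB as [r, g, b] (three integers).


(1,0) stack=L1,L2,L3,L4,L5; from [0,0,0]:
+L1 (α=2/5) → [154/5, 172/5, 284/5]
+L2 (α=0) → [154/5, 172/5, 284/5]
+L3 (α=6/7) → [322/5, 2872/35, 4814/35]
+L4 (α=1/2) → [381/5, 11307/70, 11289/70]
+L5 (α=1/2) → [463/5, 13127/140, 22769/140]
→ [93, 94, 163]


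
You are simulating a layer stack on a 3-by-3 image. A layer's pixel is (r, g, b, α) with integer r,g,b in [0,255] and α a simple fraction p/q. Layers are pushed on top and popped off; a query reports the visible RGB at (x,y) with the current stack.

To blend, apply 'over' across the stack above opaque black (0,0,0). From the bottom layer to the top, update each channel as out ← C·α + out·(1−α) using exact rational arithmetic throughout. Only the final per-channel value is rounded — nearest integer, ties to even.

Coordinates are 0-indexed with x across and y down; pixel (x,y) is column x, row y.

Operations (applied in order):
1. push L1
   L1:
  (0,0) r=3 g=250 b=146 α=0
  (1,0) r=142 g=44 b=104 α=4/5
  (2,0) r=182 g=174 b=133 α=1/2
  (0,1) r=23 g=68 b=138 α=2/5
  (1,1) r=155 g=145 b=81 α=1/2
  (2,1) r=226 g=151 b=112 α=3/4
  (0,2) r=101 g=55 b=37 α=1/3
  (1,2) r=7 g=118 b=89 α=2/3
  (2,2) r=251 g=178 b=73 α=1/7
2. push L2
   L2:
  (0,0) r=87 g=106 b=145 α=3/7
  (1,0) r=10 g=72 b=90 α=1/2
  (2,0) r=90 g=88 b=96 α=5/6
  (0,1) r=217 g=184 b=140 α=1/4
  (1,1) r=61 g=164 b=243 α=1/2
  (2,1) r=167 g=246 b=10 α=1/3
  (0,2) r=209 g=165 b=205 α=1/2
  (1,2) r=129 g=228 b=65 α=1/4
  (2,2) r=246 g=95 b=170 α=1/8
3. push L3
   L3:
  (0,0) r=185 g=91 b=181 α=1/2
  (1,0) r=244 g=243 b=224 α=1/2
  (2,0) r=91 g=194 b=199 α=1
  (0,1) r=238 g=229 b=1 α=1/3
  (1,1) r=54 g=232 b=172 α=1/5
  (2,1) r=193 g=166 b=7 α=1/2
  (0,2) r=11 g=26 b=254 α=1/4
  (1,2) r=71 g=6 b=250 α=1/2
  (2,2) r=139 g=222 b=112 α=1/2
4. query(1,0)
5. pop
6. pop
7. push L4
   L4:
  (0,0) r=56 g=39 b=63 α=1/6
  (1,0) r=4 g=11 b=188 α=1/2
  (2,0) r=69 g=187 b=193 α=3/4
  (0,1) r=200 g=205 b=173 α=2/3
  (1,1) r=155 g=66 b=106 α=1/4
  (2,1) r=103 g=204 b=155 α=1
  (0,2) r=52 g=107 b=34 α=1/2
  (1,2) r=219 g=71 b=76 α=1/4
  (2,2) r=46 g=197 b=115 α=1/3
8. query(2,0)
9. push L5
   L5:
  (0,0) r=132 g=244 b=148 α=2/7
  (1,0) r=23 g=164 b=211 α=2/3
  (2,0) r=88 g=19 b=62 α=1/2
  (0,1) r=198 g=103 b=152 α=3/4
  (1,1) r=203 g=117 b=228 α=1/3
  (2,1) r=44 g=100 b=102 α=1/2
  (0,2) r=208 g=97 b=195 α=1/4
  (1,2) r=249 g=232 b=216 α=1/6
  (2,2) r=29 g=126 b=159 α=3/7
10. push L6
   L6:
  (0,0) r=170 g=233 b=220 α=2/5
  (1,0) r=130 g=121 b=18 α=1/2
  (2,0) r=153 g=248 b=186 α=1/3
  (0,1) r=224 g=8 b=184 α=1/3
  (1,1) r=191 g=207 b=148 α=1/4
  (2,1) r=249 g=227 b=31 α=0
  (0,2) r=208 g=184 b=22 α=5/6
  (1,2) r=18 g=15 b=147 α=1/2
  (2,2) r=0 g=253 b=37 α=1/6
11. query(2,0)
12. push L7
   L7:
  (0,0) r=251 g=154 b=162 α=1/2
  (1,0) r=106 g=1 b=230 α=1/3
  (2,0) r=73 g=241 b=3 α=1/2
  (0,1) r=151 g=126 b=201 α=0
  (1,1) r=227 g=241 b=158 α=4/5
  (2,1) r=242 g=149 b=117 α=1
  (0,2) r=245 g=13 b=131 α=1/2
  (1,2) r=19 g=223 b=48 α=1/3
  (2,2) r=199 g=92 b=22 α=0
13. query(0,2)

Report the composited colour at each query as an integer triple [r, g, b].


at x=1,y=0 over L1,L2,L3:
after L1 α=4/5: [568/5, 176/5, 416/5]
after L2 α=1/2: [309/5, 268/5, 433/5]
after L3 α=1/2: [1529/10, 1483/10, 1553/10]
→ [153, 148, 155]

query (2,0) [L1,L4] — begin 0,0,0
+L1 (α=1/2) → [91, 87, 133/2]
+L4 (α=3/4) → [149/2, 162, 1291/8]
rounded: [74, 162, 161]

(2,0) stack=L1,L4,L5,L6; from [0,0,0]:
L1 α=1/2: [91, 87, 133/2]
L4 α=3/4: [149/2, 162, 1291/8]
L5 α=1/2: [325/4, 181/2, 1787/16]
L6 α=1/3: [631/6, 143, 3275/24]
= [105, 143, 136]

at x=0,y=2 over L1,L4,L5,L6,L7:
L1 α=1/3: [101/3, 55/3, 37/3]
L4 α=1/2: [257/6, 188/3, 139/6]
L5 α=1/4: [673/8, 285/4, 529/8]
L6 α=5/6: [8993/48, 3965/24, 1409/48]
L7 α=1/2: [20753/96, 4277/48, 7697/96]
→ [216, 89, 80]


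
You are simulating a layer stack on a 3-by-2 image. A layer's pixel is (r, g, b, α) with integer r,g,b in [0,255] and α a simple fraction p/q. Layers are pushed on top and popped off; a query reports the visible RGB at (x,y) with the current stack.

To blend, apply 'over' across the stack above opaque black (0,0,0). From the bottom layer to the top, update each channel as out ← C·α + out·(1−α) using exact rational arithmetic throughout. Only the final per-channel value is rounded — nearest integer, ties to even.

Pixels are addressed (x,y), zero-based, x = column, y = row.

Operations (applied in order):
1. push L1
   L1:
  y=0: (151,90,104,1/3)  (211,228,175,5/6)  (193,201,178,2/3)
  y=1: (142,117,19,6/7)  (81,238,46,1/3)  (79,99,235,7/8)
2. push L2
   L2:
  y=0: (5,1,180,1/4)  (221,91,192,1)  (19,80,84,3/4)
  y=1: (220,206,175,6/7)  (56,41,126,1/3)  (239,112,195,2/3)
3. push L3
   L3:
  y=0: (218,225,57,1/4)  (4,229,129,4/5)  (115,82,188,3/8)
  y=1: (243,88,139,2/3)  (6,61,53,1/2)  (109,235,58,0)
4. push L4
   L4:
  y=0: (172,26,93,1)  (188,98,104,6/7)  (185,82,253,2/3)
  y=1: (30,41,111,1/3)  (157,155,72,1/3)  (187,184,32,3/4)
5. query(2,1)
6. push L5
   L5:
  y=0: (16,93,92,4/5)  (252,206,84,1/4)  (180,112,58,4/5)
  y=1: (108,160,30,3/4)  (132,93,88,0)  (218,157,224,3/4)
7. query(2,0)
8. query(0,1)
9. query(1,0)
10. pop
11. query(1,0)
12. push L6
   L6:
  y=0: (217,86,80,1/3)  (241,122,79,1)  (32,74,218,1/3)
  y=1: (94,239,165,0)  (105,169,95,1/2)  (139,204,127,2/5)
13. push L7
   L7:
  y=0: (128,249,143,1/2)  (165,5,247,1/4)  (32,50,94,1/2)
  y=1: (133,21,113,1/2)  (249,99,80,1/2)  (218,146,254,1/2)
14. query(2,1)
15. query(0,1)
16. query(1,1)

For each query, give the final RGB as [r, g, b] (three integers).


(2,1) stack=L1,L2,L3,L4; from [0,0,0]:
after L1 α=7/8: [553/8, 693/8, 1645/8]
after L2 α=2/3: [1459/8, 2485/24, 4765/24]
after L3 α=0: [1459/8, 2485/24, 4765/24]
after L4 α=3/4: [5947/32, 15733/96, 7069/96]
= [186, 164, 74]

(2,0) stack=L1,L2,L3,L4,L5; from [0,0,0]:
L1 α=2/3: [386/3, 134, 356/3]
L2 α=3/4: [557/12, 187/2, 278/3]
L3 α=3/8: [6925/96, 1427/16, 1541/12]
L4 α=2/3: [42445/288, 4051/48, 7613/36]
L5 α=4/5: [49961/288, 5111/48, 3193/36]
rounded: [173, 106, 89]

at x=0,y=1 over L1,L2,L3,L4,L5:
after L1 α=6/7: [852/7, 702/7, 114/7]
after L2 α=6/7: [10092/49, 9354/49, 7464/49]
after L3 α=2/3: [11302/49, 17978/147, 21086/147]
after L4 α=1/3: [24074/147, 41983/441, 58489/441]
after L5 α=3/4: [35851/294, 253663/1764, 98179/1764]
→ [122, 144, 56]

(1,0) stack=L1,L2,L3,L4,L5; from [0,0,0]:
+L1 (α=5/6) → [1055/6, 190, 875/6]
+L2 (α=1) → [221, 91, 192]
+L3 (α=4/5) → [237/5, 1007/5, 708/5]
+L4 (α=6/7) → [5877/35, 3947/35, 3828/35]
+L5 (α=1/4) → [26451/140, 19051/140, 3606/35]
→ [189, 136, 103]

query (1,0) [L1,L2,L3,L4] — begin 0,0,0
L1 α=5/6: [1055/6, 190, 875/6]
L2 α=1: [221, 91, 192]
L3 α=4/5: [237/5, 1007/5, 708/5]
L4 α=6/7: [5877/35, 3947/35, 3828/35]
→ [168, 113, 109]

(2,1) stack=L1,L2,L3,L4,L6,L7; from [0,0,0]:
after L1 α=7/8: [553/8, 693/8, 1645/8]
after L2 α=2/3: [1459/8, 2485/24, 4765/24]
after L3 α=0: [1459/8, 2485/24, 4765/24]
after L4 α=3/4: [5947/32, 15733/96, 7069/96]
after L6 α=2/5: [26737/160, 28789/160, 15197/160]
after L7 α=1/2: [61617/320, 52149/320, 55837/320]
= [193, 163, 174]

at x=0,y=1 over L1,L2,L3,L4,L6,L7:
after L1 α=6/7: [852/7, 702/7, 114/7]
after L2 α=6/7: [10092/49, 9354/49, 7464/49]
after L3 α=2/3: [11302/49, 17978/147, 21086/147]
after L4 α=1/3: [24074/147, 41983/441, 58489/441]
after L6 α=0: [24074/147, 41983/441, 58489/441]
after L7 α=1/2: [43625/294, 25622/441, 54161/441]
→ [148, 58, 123]

at x=1,y=1 over L1,L2,L3,L4,L6,L7:
L1 α=1/3: [27, 238/3, 46/3]
L2 α=1/3: [110/3, 599/9, 470/9]
L3 α=1/2: [64/3, 574/9, 947/18]
L4 α=1/3: [599/9, 2543/27, 1595/27]
L6 α=1/2: [772/9, 3553/27, 2080/27]
L7 α=1/2: [3013/18, 3113/27, 2120/27]
→ [167, 115, 79]


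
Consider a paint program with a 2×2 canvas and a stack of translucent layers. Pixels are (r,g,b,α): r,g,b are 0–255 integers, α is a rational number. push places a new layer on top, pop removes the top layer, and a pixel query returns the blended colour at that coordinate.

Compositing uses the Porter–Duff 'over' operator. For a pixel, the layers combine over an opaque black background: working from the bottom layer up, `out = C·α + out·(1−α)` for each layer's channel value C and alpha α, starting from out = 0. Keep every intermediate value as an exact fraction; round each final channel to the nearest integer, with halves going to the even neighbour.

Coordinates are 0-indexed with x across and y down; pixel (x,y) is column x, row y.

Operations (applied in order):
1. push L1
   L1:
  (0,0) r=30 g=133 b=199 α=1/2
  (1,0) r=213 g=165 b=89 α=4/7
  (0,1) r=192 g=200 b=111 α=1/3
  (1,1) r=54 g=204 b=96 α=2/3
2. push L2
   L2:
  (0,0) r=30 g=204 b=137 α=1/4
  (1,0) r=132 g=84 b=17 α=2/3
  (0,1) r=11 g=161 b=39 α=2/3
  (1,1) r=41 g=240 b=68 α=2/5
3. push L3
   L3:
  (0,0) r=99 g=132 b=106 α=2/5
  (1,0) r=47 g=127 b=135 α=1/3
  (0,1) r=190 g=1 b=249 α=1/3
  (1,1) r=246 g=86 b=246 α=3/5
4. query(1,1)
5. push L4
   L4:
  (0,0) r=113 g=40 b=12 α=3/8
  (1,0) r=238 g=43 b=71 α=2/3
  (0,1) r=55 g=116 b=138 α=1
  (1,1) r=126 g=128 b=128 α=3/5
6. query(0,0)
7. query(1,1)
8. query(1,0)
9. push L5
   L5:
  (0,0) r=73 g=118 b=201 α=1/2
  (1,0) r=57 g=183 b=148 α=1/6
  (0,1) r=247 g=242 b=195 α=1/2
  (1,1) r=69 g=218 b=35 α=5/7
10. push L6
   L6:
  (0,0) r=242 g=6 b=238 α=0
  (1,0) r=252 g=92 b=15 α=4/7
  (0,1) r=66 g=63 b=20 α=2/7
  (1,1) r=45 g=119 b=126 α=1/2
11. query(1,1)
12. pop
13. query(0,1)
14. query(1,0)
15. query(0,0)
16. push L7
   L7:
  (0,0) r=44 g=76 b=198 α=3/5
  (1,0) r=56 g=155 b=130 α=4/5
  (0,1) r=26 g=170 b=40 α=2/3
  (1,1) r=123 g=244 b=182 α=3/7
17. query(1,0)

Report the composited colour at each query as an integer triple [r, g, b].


(1,1) stack=L1,L2,L3; from [0,0,0]:
after L1 α=2/3: [36, 136, 64]
after L2 α=2/5: [38, 888/5, 328/5]
after L3 α=3/5: [814/5, 3066/25, 4346/25]
→ [163, 123, 174]

(0,0) stack=L1,L2,L3,L4; from [0,0,0]:
+L1 (α=1/2) → [15, 133/2, 199/2]
+L2 (α=1/4) → [75/4, 807/8, 871/8]
+L3 (α=2/5) → [1017/20, 4533/40, 4309/40]
+L4 (α=3/8) → [2373/32, 5493/64, 4597/64]
= [74, 86, 72]

at x=1,y=1 over L1,L2,L3,L4:
after L1 α=2/3: [36, 136, 64]
after L2 α=2/5: [38, 888/5, 328/5]
after L3 α=3/5: [814/5, 3066/25, 4346/25]
after L4 α=3/5: [3518/25, 15732/125, 18292/125]
→ [141, 126, 146]

at x=1,y=0 over L1,L2,L3,L4:
after L1 α=4/7: [852/7, 660/7, 356/7]
after L2 α=2/3: [900/7, 612/7, 198/7]
after L3 α=1/3: [2129/21, 2113/21, 447/7]
after L4 α=2/3: [12125/63, 3919/63, 1441/21]
rounded: [192, 62, 69]

query (1,1) [L1,L2,L3,L4,L5,L6] — begin 0,0,0
L1 α=2/3: [36, 136, 64]
L2 α=2/5: [38, 888/5, 328/5]
L3 α=3/5: [814/5, 3066/25, 4346/25]
L4 α=3/5: [3518/25, 15732/125, 18292/125]
L5 α=5/7: [15661/175, 167714/875, 58459/875]
L6 α=1/2: [11768/175, 271839/1750, 168709/1750]
= [67, 155, 96]

(0,1) stack=L1,L2,L3,L4,L5; from [0,0,0]:
+L1 (α=1/3) → [64, 200/3, 37]
+L2 (α=2/3) → [86/3, 1166/9, 115/3]
+L3 (α=1/3) → [742/9, 2341/27, 977/9]
+L4 (α=1) → [55, 116, 138]
+L5 (α=1/2) → [151, 179, 333/2]
rounded: [151, 179, 166]

at x=1,y=0 over L1,L2,L3,L4,L5:
after L1 α=4/7: [852/7, 660/7, 356/7]
after L2 α=2/3: [900/7, 612/7, 198/7]
after L3 α=1/3: [2129/21, 2113/21, 447/7]
after L4 α=2/3: [12125/63, 3919/63, 1441/21]
after L5 α=1/6: [32108/189, 15562/189, 10313/126]
= [170, 82, 82]

at x=0,y=0 over L1,L2,L3,L4,L5:
+L1 (α=1/2) → [15, 133/2, 199/2]
+L2 (α=1/4) → [75/4, 807/8, 871/8]
+L3 (α=2/5) → [1017/20, 4533/40, 4309/40]
+L4 (α=3/8) → [2373/32, 5493/64, 4597/64]
+L5 (α=1/2) → [4709/64, 13045/128, 17461/128]
= [74, 102, 136]

(1,0) stack=L1,L2,L3,L4,L5,L7; from [0,0,0]:
+L1 (α=4/7) → [852/7, 660/7, 356/7]
+L2 (α=2/3) → [900/7, 612/7, 198/7]
+L3 (α=1/3) → [2129/21, 2113/21, 447/7]
+L4 (α=2/3) → [12125/63, 3919/63, 1441/21]
+L5 (α=1/6) → [32108/189, 15562/189, 10313/126]
+L7 (α=4/5) → [74444/945, 132742/945, 75833/630]
= [79, 140, 120]


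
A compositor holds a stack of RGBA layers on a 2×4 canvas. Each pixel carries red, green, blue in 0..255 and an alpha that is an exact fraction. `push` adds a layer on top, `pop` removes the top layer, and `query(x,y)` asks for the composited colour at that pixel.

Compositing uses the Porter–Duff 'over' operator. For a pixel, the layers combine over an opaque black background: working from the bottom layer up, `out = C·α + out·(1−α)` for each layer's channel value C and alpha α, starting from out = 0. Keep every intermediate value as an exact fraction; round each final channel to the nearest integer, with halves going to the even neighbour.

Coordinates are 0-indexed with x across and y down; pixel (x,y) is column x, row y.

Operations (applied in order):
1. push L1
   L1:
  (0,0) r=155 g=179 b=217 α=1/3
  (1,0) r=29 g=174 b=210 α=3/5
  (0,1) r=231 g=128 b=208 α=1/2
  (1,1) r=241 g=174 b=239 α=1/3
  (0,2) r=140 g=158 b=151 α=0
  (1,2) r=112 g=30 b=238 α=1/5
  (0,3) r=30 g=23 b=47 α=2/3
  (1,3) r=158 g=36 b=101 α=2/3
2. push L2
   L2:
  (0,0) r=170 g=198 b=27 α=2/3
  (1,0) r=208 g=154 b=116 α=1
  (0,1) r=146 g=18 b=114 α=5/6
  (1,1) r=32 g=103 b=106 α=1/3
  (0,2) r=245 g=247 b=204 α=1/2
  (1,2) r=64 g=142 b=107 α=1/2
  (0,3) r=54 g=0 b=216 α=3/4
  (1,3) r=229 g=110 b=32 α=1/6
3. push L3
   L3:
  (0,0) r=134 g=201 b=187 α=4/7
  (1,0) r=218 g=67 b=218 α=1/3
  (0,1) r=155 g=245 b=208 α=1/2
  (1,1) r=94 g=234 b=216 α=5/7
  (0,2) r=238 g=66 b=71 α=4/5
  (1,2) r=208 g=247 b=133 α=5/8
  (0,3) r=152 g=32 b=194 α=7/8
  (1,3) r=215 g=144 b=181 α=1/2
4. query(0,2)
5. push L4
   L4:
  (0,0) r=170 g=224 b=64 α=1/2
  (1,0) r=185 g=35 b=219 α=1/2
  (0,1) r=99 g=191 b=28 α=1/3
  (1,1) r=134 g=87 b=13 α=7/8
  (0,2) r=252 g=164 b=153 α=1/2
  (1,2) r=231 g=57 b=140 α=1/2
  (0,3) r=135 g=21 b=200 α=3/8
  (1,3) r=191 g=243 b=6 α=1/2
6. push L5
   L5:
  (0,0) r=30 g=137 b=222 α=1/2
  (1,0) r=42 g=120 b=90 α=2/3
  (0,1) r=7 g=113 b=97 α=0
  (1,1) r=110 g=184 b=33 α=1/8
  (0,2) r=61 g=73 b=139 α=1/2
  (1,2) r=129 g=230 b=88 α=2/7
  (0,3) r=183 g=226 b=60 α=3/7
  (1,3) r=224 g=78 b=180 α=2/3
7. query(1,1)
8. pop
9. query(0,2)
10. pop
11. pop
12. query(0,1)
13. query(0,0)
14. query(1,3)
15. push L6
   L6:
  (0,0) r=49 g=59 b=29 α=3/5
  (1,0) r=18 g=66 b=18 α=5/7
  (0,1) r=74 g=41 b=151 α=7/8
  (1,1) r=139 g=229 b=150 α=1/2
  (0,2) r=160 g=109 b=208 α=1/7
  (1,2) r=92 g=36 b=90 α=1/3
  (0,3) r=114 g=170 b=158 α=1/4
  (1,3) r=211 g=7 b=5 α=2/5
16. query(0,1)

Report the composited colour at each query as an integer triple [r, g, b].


at x=0,y=2 over L1,L2,L3:
after L1 α=0: [0, 0, 0]
after L2 α=1/2: [245/2, 247/2, 102]
after L3 α=4/5: [2149/10, 155/2, 386/5]
rounded: [215, 78, 77]

query (1,1) [L1,L2,L3,L4,L5] — begin 0,0,0
+L1 (α=1/3) → [241/3, 58, 239/3]
+L2 (α=1/3) → [578/9, 73, 796/9]
+L3 (α=5/7) → [5386/63, 188, 1616/9]
+L4 (α=7/8) → [8060/63, 797/8, 2435/72]
+L5 (α=1/8) → [4525/36, 7051/64, 19421/576]
rounded: [126, 110, 34]

query (0,2) [L1,L2,L3,L4] — begin 0,0,0
+L1 (α=0) → [0, 0, 0]
+L2 (α=1/2) → [245/2, 247/2, 102]
+L3 (α=4/5) → [2149/10, 155/2, 386/5]
+L4 (α=1/2) → [4669/20, 483/4, 1151/10]
= [233, 121, 115]

query (0,1) [L1,L2] — begin 0,0,0
+L1 (α=1/2) → [231/2, 64, 104]
+L2 (α=5/6) → [1691/12, 77/3, 337/3]
= [141, 26, 112]

query (0,0) [L1,L2] — begin 0,0,0
L1 α=1/3: [155/3, 179/3, 217/3]
L2 α=2/3: [1175/9, 1367/9, 379/9]
→ [131, 152, 42]

(1,3) stack=L1,L2; from [0,0,0]:
after L1 α=2/3: [316/3, 24, 202/3]
after L2 α=1/6: [2267/18, 115/3, 553/9]
= [126, 38, 61]

at x=0,y=1 over L1,L2,L6:
+L1 (α=1/2) → [231/2, 64, 104]
+L2 (α=5/6) → [1691/12, 77/3, 337/3]
+L6 (α=7/8) → [7907/96, 469/12, 877/6]
rounded: [82, 39, 146]


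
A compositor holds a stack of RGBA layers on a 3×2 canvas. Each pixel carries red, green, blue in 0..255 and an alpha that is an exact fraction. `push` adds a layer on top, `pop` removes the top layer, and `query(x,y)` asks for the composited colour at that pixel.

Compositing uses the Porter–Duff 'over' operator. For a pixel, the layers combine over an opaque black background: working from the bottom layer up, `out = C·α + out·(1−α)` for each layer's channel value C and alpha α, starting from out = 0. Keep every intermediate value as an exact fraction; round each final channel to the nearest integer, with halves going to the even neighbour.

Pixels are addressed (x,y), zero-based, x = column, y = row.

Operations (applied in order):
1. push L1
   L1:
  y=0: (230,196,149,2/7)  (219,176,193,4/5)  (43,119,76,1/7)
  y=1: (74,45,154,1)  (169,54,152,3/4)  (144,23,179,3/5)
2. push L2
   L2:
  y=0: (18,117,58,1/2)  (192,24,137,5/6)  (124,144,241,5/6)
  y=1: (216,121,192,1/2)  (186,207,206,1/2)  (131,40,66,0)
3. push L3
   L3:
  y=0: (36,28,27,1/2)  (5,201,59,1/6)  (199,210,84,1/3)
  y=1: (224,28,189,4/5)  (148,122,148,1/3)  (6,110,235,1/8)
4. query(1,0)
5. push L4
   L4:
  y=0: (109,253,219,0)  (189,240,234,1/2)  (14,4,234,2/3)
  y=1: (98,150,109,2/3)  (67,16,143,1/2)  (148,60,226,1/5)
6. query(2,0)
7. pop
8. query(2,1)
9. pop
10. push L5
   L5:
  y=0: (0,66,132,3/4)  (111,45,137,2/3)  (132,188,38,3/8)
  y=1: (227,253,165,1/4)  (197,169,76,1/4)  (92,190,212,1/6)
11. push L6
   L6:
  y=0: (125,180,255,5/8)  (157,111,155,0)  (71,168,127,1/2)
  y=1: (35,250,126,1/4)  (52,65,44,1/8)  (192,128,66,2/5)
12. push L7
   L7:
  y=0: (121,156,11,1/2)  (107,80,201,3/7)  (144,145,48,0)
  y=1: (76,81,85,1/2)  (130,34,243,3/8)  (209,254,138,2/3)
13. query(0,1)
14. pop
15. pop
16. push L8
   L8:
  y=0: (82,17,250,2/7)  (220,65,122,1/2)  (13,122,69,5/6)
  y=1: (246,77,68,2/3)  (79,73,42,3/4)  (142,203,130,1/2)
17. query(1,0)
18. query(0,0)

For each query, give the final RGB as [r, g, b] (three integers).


(1,0) stack=L1,L2,L3; from [0,0,0]:
L1 α=4/5: [876/5, 704/5, 772/5]
L2 α=5/6: [946/5, 652/15, 1399/10]
L3 α=1/6: [317/2, 1255/18, 1517/12]
→ [158, 70, 126]

at x=2,y=0 over L1,L2,L3,L4:
L1 α=1/7: [43/7, 17, 76/7]
L2 α=5/6: [1461/14, 737/6, 2837/14]
L3 α=1/3: [2854/21, 1367/9, 3425/21]
L4 α=2/3: [3442/63, 1439/27, 13253/63]
rounded: [55, 53, 210]

(2,1) stack=L1,L2,L3; from [0,0,0]:
L1 α=3/5: [432/5, 69/5, 537/5]
L2 α=0: [432/5, 69/5, 537/5]
L3 α=1/8: [1527/20, 1033/40, 2467/20]
→ [76, 26, 123]

at x=0,y=1 over L1,L2,L5,L6,L7:
after L1 α=1: [74, 45, 154]
after L2 α=1/2: [145, 83, 173]
after L5 α=1/4: [331/2, 251/2, 171]
after L6 α=1/4: [1063/8, 1253/8, 639/4]
after L7 α=1/2: [1671/16, 1901/16, 979/8]
→ [104, 119, 122]

(1,0) stack=L1,L2,L5,L8; from [0,0,0]:
+L1 (α=4/5) → [876/5, 704/5, 772/5]
+L2 (α=5/6) → [946/5, 652/15, 1399/10]
+L5 (α=2/3) → [2056/15, 2002/45, 4139/30]
+L8 (α=1/2) → [2678/15, 4927/90, 7799/60]
→ [179, 55, 130]

query (0,0) [L1,L2,L5,L8] — begin 0,0,0
+L1 (α=2/7) → [460/7, 56, 298/7]
+L2 (α=1/2) → [293/7, 173/2, 352/7]
+L5 (α=3/4) → [293/28, 569/8, 781/7]
+L8 (α=2/7) → [6057/196, 3117/56, 7405/49]
→ [31, 56, 151]
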